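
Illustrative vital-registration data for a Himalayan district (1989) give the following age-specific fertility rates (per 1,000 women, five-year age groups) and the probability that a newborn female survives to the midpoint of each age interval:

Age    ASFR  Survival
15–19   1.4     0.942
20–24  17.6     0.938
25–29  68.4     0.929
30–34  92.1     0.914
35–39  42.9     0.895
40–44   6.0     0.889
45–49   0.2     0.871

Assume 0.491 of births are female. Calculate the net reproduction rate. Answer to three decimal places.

0.514

Proportion female at birth = 0.491.
Weighting each age-specific rate by interval width and survival:
  15–19: 5 × 1.4/1000 × 0.942 = 0.00659
  20–24: 5 × 17.6/1000 × 0.938 = 0.08254
  25–29: 5 × 68.4/1000 × 0.929 = 0.31772
  30–34: 5 × 92.1/1000 × 0.914 = 0.42090
  35–39: 5 × 42.9/1000 × 0.895 = 0.19198
  40–44: 5 × 6.0/1000 × 0.889 = 0.02667
  45–49: 5 × 0.2/1000 × 0.871 = 0.00087
Sum = 1.04727
NRR = 0.491 × 1.04727 = 0.51421
NRR < 1, so the cohort does not fully replace itself.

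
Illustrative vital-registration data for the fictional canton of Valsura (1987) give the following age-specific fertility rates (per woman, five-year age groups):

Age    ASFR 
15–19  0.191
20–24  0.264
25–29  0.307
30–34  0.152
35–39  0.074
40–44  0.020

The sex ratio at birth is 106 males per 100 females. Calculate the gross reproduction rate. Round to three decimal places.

2.447

Proportion female at birth = 100 / (100 + 106) = 0.48544.
Sum of ASFRs = 0.191 + 0.264 + 0.307 + 0.152 + 0.074 + 0.020 = 1.008
TFR = 5 × 1.008 = 5.04
GRR = 0.48544 × 5.04 = 2.44662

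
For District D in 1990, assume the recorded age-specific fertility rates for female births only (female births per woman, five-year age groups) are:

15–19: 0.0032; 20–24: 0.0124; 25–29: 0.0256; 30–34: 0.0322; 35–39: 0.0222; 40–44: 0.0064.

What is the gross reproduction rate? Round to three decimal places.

0.510

Sum of female ASFRs = 0.0032 + 0.0124 + 0.0256 + 0.0322 + 0.0222 + 0.0064 = 0.1020
GRR = 5 × 0.1020 = 0.51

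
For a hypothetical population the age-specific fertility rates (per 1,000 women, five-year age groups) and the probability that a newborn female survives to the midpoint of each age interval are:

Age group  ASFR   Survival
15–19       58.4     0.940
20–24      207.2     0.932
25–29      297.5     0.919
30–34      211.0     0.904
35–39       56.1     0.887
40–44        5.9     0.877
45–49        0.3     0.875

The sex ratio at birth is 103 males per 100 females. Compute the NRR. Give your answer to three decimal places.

1.890

Proportion female at birth = 100 / (100 + 103) = 0.49261.
Per-age-group product (5 × ASFR × survival probability):
  15–19: 5 × 58.4/1000 × 0.940 = 0.27448
  20–24: 5 × 207.2/1000 × 0.932 = 0.96555
  25–29: 5 × 297.5/1000 × 0.919 = 1.36701
  30–34: 5 × 211.0/1000 × 0.904 = 0.95372
  35–39: 5 × 56.1/1000 × 0.887 = 0.24880
  40–44: 5 × 5.9/1000 × 0.877 = 0.02587
  45–49: 5 × 0.3/1000 × 0.875 = 0.00131
Sum = 3.83674
NRR = 0.49261 × 3.83674 = 1.89002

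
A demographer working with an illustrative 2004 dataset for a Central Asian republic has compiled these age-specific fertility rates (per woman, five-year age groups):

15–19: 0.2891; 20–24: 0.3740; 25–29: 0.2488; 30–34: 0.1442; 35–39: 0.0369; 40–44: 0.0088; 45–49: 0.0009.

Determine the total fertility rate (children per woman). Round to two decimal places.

5.51

Sum of ASFRs = 0.2891 + 0.3740 + 0.2488 + 0.1442 + 0.0369 + 0.0088 + 0.0009 = 1.1027
TFR = 5 × 1.1027 = 5.5135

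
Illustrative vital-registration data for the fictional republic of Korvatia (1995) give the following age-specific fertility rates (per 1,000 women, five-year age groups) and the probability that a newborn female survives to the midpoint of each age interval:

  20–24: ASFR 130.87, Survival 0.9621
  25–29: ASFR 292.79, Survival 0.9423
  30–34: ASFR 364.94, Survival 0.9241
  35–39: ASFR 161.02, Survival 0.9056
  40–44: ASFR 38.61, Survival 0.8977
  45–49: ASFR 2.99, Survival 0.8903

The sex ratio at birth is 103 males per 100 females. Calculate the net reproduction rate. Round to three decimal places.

Proportion female at birth = 100 / (100 + 103) = 0.49261.
Survival-weighted fertility by age (5·fₓ·Sₓ):
  20–24: 5 × 130.87/1000 × 0.9621 = 0.62955
  25–29: 5 × 292.79/1000 × 0.9423 = 1.37948
  30–34: 5 × 364.94/1000 × 0.9241 = 1.68621
  35–39: 5 × 161.02/1000 × 0.9056 = 0.72910
  40–44: 5 × 38.61/1000 × 0.8977 = 0.17330
  45–49: 5 × 2.99/1000 × 0.8903 = 0.01331
Sum = 4.61095
NRR = 0.49261 × 4.61095 = 2.27140

2.271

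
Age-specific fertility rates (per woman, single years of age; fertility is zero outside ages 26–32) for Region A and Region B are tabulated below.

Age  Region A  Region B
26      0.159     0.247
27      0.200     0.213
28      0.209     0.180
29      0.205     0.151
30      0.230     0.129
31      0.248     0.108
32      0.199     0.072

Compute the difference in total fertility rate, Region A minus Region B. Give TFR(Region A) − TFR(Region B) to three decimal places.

Region A:
  Sum of ASFRs = 0.159 + 0.200 + 0.209 + 0.205 + 0.230 + 0.248 + 0.199 = 1.450
  TFR = 1.45
Region B:
  Sum of ASFRs = 0.247 + 0.213 + 0.180 + 0.151 + 0.129 + 0.108 + 0.072 = 1.100
  TFR = 1.1
Difference = 1.45 − 1.1 = 0.35

0.350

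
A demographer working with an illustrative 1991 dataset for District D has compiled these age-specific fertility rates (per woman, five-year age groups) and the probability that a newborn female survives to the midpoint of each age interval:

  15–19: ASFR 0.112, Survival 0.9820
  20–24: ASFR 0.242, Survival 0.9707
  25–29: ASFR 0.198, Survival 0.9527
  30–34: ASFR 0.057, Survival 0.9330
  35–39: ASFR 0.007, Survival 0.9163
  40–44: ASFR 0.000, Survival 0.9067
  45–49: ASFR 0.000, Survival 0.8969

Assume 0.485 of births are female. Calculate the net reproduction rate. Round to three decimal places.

Proportion female at birth = 0.485.
Per-age-group product (5 × ASFR × survival probability):
  15–19: 5 × 0.112 × 0.9820 = 0.54992
  20–24: 5 × 0.242 × 0.9707 = 1.17455
  25–29: 5 × 0.198 × 0.9527 = 0.94317
  30–34: 5 × 0.057 × 0.9330 = 0.26591
  35–39: 5 × 0.007 × 0.9163 = 0.03207
  40–44: 5 × 0.000 × 0.9067 = 0.00000
  45–49: 5 × 0.000 × 0.8969 = 0.00000
Sum = 2.96562
NRR = 0.485 × 2.96562 = 1.43833
NRR > 1, so each generation more than replaces itself.

1.438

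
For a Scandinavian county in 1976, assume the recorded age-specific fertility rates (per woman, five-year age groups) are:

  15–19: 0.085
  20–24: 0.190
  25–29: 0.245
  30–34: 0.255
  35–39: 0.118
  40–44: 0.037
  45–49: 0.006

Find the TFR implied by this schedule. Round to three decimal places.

4.680

Sum of ASFRs = 0.085 + 0.190 + 0.245 + 0.255 + 0.118 + 0.037 + 0.006 = 0.936
TFR = 5 × 0.936 = 4.68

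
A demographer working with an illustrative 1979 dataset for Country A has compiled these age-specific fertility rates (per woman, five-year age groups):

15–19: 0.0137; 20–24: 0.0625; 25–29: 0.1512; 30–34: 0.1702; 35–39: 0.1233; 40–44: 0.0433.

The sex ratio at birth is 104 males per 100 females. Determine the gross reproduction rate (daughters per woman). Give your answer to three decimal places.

Proportion female at birth = 100 / (100 + 104) = 0.49020.
Sum of ASFRs = 0.0137 + 0.0625 + 0.1512 + 0.1702 + 0.1233 + 0.0433 = 0.5642
TFR = 5 × 0.5642 = 2.821
GRR = 0.49020 × 2.821 = 1.38285

1.383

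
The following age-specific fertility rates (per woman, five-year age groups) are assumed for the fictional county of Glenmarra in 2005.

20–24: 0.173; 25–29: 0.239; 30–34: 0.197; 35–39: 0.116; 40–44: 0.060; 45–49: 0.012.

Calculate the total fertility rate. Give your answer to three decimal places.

3.985

Sum of ASFRs = 0.173 + 0.239 + 0.197 + 0.116 + 0.060 + 0.012 = 0.797
TFR = 5 × 0.797 = 3.985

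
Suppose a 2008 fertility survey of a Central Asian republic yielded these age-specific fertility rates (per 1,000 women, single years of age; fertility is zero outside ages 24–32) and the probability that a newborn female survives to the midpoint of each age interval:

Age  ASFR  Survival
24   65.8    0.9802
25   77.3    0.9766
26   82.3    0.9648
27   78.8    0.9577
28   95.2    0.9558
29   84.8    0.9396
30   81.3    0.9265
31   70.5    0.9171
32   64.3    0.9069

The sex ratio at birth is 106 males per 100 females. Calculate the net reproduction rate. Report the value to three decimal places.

0.322

Proportion female at birth = 100 / (100 + 106) = 0.48544.
Per-age-group product (1 × ASFR × survival probability):
  24: 1 × 65.8/1000 × 0.9802 = 0.06450
  25: 1 × 77.3/1000 × 0.9766 = 0.07549
  26: 1 × 82.3/1000 × 0.9648 = 0.07940
  27: 1 × 78.8/1000 × 0.9577 = 0.07547
  28: 1 × 95.2/1000 × 0.9558 = 0.09099
  29: 1 × 84.8/1000 × 0.9396 = 0.07968
  30: 1 × 81.3/1000 × 0.9265 = 0.07532
  31: 1 × 70.5/1000 × 0.9171 = 0.06466
  32: 1 × 64.3/1000 × 0.9069 = 0.05831
Sum = 0.66382
NRR = 0.48544 × 0.66382 = 0.32224
An NRR under 1 implies long-run decline under these rates.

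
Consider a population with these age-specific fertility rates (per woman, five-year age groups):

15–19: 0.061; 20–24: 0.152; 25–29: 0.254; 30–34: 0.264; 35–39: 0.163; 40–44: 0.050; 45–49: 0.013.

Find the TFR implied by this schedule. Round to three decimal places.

Sum of ASFRs = 0.061 + 0.152 + 0.254 + 0.264 + 0.163 + 0.050 + 0.013 = 0.957
TFR = 5 × 0.957 = 4.785

4.785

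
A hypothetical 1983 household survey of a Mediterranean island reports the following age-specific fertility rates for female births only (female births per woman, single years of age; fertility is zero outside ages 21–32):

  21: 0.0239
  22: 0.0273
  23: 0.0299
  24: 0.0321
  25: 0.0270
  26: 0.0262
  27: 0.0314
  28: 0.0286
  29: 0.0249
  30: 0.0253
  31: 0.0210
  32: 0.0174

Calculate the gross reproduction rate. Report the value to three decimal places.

0.315

Sum of female ASFRs = 0.0239 + 0.0273 + 0.0299 + 0.0321 + 0.0270 + 0.0262 + 0.0314 + 0.0286 + 0.0249 + 0.0253 + 0.0210 + 0.0174 = 0.3150
GRR = 0.315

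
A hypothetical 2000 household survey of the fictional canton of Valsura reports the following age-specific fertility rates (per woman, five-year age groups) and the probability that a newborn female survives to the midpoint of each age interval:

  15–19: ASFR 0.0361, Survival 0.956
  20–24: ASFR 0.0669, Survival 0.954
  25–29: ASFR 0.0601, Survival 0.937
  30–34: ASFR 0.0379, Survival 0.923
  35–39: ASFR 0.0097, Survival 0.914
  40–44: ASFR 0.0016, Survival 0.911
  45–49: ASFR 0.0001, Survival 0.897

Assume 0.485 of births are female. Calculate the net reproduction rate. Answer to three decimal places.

0.485

Proportion female at birth = 0.485.
Per-age-group product (5 × ASFR × survival probability):
  15–19: 5 × 0.0361 × 0.956 = 0.17256
  20–24: 5 × 0.0669 × 0.954 = 0.31911
  25–29: 5 × 0.0601 × 0.937 = 0.28157
  30–34: 5 × 0.0379 × 0.923 = 0.17491
  35–39: 5 × 0.0097 × 0.914 = 0.04433
  40–44: 5 × 0.0016 × 0.911 = 0.00729
  45–49: 5 × 0.0001 × 0.897 = 0.00045
Sum = 1.00022
NRR = 0.485 × 1.00022 = 0.48511
With NRR below 1 the population is below replacement fertility.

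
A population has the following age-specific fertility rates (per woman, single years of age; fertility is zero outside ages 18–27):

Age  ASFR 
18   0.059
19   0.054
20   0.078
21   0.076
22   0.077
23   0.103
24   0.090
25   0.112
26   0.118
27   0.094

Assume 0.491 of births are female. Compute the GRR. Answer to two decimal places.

Proportion female at birth = 0.491.
Sum of ASFRs = 0.059 + 0.054 + 0.078 + 0.076 + 0.077 + 0.103 + 0.090 + 0.112 + 0.118 + 0.094 = 0.861
TFR = 0.861
GRR = 0.491 × 0.861 = 0.42275

0.42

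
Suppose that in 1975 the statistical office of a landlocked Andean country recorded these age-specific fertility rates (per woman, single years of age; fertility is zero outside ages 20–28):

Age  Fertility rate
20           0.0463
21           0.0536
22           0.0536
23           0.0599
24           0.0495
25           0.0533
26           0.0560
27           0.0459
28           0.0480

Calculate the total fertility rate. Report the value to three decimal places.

Sum of ASFRs = 0.0463 + 0.0536 + 0.0536 + 0.0599 + 0.0495 + 0.0533 + 0.0560 + 0.0459 + 0.0480 = 0.4661
TFR = 0.4661

0.466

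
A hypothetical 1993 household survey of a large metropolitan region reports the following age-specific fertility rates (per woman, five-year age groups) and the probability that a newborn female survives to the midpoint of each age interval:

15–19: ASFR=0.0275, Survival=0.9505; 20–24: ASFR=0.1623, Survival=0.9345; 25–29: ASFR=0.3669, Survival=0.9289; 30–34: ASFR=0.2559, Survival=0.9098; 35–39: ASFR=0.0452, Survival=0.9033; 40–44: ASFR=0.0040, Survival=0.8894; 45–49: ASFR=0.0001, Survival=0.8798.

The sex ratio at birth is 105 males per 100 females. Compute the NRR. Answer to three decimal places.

Proportion female at birth = 100 / (100 + 105) = 0.48780.
Each age group contributes 5 × ASFR × survival:
  15–19: 5 × 0.0275 × 0.9505 = 0.13069
  20–24: 5 × 0.1623 × 0.9345 = 0.75835
  25–29: 5 × 0.3669 × 0.9289 = 1.70407
  30–34: 5 × 0.2559 × 0.9098 = 1.16409
  35–39: 5 × 0.0452 × 0.9033 = 0.20415
  40–44: 5 × 0.0040 × 0.8894 = 0.01779
  45–49: 5 × 0.0001 × 0.8798 = 0.00044
Sum = 3.97958
NRR = 0.48780 × 3.97958 = 1.94124

1.941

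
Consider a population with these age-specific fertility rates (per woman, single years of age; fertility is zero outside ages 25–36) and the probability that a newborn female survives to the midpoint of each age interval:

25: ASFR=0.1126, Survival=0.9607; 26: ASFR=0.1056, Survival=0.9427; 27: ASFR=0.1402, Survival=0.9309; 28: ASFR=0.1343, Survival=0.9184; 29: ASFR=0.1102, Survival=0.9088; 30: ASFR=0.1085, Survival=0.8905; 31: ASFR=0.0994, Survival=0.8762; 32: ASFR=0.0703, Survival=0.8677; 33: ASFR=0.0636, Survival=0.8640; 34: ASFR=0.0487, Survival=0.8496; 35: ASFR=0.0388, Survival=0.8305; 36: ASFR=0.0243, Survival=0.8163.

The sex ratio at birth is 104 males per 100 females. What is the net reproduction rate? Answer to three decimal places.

Proportion female at birth = 100 / (100 + 104) = 0.49020.
Each age group contributes 1 × ASFR × survival:
  25: 1 × 0.1126 × 0.9607 = 0.10817
  26: 1 × 0.1056 × 0.9427 = 0.09955
  27: 1 × 0.1402 × 0.9309 = 0.13051
  28: 1 × 0.1343 × 0.9184 = 0.12334
  29: 1 × 0.1102 × 0.9088 = 0.10015
  30: 1 × 0.1085 × 0.8905 = 0.09662
  31: 1 × 0.0994 × 0.8762 = 0.08709
  32: 1 × 0.0703 × 0.8677 = 0.06100
  33: 1 × 0.0636 × 0.8640 = 0.05495
  34: 1 × 0.0487 × 0.8496 = 0.04138
  35: 1 × 0.0388 × 0.8305 = 0.03222
  36: 1 × 0.0243 × 0.8163 = 0.01984
Sum = 0.95482
NRR = 0.49020 × 0.95482 = 0.46805

0.468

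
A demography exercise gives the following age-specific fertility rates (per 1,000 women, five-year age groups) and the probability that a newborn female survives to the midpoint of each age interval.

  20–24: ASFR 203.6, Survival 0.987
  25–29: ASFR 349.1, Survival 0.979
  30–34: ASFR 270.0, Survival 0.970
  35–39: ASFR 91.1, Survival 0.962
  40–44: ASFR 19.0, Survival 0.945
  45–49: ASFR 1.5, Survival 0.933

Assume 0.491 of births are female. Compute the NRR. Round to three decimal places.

2.238

Proportion female at birth = 0.491.
Weighting each age-specific rate by interval width and survival:
  20–24: 5 × 203.6/1000 × 0.987 = 1.00477
  25–29: 5 × 349.1/1000 × 0.979 = 1.70884
  30–34: 5 × 270.0/1000 × 0.970 = 1.30950
  35–39: 5 × 91.1/1000 × 0.962 = 0.43819
  40–44: 5 × 19.0/1000 × 0.945 = 0.08978
  45–49: 5 × 1.5/1000 × 0.933 = 0.00700
Sum = 4.55808
NRR = 0.491 × 4.55808 = 2.23802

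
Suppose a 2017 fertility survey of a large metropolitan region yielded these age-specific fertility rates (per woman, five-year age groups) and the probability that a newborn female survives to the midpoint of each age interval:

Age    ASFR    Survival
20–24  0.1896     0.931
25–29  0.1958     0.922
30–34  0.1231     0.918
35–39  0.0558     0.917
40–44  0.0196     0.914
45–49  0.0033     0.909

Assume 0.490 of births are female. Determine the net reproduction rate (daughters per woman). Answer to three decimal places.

Proportion female at birth = 0.490.
Survival-weighted fertility by age (5·fₓ·Sₓ):
  20–24: 5 × 0.1896 × 0.931 = 0.88259
  25–29: 5 × 0.1958 × 0.922 = 0.90264
  30–34: 5 × 0.1231 × 0.918 = 0.56503
  35–39: 5 × 0.0558 × 0.917 = 0.25584
  40–44: 5 × 0.0196 × 0.914 = 0.08957
  45–49: 5 × 0.0033 × 0.909 = 0.01500
Sum = 2.71067
NRR = 0.490 × 2.71067 = 1.32823

1.328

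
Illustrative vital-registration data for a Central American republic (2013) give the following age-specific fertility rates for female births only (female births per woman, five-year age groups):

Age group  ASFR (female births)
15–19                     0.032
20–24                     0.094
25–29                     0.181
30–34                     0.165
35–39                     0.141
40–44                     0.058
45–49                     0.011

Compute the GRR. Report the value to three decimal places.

Sum of female ASFRs = 0.032 + 0.094 + 0.181 + 0.165 + 0.141 + 0.058 + 0.011 = 0.682
GRR = 5 × 0.682 = 3.41

3.410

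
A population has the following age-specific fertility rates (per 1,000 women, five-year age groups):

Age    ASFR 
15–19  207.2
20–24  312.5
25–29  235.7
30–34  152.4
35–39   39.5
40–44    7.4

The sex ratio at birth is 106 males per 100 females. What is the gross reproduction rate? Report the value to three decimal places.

2.317

Proportion female at birth = 100 / (100 + 106) = 0.48544.
Sum of ASFRs = 207.2 + 312.5 + 235.7 + 152.4 + 39.5 + 7.4 = 954.7
TFR = 5 × 954.7 / 1000 = 4.7735
GRR = 0.48544 × 4.7735 = 2.31725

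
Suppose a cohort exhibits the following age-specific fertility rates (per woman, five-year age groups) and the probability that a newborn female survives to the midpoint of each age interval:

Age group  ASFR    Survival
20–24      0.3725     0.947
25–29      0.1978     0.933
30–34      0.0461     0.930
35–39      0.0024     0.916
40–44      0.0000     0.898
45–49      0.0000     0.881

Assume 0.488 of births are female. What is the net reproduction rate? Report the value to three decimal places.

Proportion female at birth = 0.488.
Survival-weighted fertility by age (5·fₓ·Sₓ):
  20–24: 5 × 0.3725 × 0.947 = 1.76379
  25–29: 5 × 0.1978 × 0.933 = 0.92274
  30–34: 5 × 0.0461 × 0.930 = 0.21437
  35–39: 5 × 0.0024 × 0.916 = 0.01099
  40–44: 5 × 0.0000 × 0.898 = 0.00000
  45–49: 5 × 0.0000 × 0.881 = 0.00000
Sum = 2.91189
NRR = 0.488 × 2.91189 = 1.42100

1.421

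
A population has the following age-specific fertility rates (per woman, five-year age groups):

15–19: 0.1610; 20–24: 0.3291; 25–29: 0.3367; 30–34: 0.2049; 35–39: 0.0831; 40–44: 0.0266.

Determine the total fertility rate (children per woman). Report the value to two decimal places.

5.71

Sum of ASFRs = 0.1610 + 0.3291 + 0.3367 + 0.2049 + 0.0831 + 0.0266 = 1.1414
TFR = 5 × 1.1414 = 5.707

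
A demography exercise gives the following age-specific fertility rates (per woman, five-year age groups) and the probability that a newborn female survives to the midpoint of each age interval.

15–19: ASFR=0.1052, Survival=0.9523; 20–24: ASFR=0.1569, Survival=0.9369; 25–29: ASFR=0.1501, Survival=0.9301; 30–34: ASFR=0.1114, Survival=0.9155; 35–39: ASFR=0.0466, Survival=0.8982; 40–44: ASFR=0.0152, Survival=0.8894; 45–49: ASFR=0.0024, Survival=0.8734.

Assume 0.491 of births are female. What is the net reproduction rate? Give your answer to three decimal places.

Proportion female at birth = 0.491.
Each age group contributes 5 × ASFR × survival:
  15–19: 5 × 0.1052 × 0.9523 = 0.50091
  20–24: 5 × 0.1569 × 0.9369 = 0.73500
  25–29: 5 × 0.1501 × 0.9301 = 0.69804
  30–34: 5 × 0.1114 × 0.9155 = 0.50993
  35–39: 5 × 0.0466 × 0.8982 = 0.20928
  40–44: 5 × 0.0152 × 0.8894 = 0.06759
  45–49: 5 × 0.0024 × 0.8734 = 0.01048
Sum = 2.73123
NRR = 0.491 × 2.73123 = 1.34103
With NRR above 1 the population is above replacement fertility.

1.341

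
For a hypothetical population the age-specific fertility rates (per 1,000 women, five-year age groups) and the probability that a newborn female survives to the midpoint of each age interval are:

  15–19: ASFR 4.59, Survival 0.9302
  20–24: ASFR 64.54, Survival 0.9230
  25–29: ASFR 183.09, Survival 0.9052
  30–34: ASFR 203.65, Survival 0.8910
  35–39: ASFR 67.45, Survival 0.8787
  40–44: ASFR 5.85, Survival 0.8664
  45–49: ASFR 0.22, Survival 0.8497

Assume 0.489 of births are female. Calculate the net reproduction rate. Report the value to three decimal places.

1.163

Proportion female at birth = 0.489.
Weighting each age-specific rate by interval width and survival:
  15–19: 5 × 4.59/1000 × 0.9302 = 0.02135
  20–24: 5 × 64.54/1000 × 0.9230 = 0.29785
  25–29: 5 × 183.09/1000 × 0.9052 = 0.82867
  30–34: 5 × 203.65/1000 × 0.8910 = 0.90726
  35–39: 5 × 67.45/1000 × 0.8787 = 0.29634
  40–44: 5 × 5.85/1000 × 0.8664 = 0.02534
  45–49: 5 × 0.22/1000 × 0.8497 = 0.00093
Sum = 2.37774
NRR = 0.489 × 2.37774 = 1.16271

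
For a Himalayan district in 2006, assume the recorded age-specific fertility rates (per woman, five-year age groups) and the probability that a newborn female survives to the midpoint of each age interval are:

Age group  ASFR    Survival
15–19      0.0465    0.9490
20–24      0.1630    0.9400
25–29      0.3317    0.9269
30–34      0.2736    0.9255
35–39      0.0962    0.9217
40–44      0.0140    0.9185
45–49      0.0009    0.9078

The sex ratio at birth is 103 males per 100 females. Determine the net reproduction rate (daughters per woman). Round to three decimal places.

2.119

Proportion female at birth = 100 / (100 + 103) = 0.49261.
Weighting each age-specific rate by interval width and survival:
  15–19: 5 × 0.0465 × 0.9490 = 0.22064
  20–24: 5 × 0.1630 × 0.9400 = 0.76610
  25–29: 5 × 0.3317 × 0.9269 = 1.53726
  30–34: 5 × 0.2736 × 0.9255 = 1.26608
  35–39: 5 × 0.0962 × 0.9217 = 0.44334
  40–44: 5 × 0.0140 × 0.9185 = 0.06430
  45–49: 5 × 0.0009 × 0.9078 = 0.00409
Sum = 4.30181
NRR = 0.49261 × 4.30181 = 2.11911
NRR > 1, so each generation more than replaces itself.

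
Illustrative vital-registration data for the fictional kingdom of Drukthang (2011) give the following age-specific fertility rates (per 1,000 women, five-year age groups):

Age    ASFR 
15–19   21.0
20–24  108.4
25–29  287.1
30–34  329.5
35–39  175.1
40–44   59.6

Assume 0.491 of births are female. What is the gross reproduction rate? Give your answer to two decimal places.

2.41

Proportion female at birth = 0.491.
Sum of ASFRs = 21.0 + 108.4 + 287.1 + 329.5 + 175.1 + 59.6 = 980.7
TFR = 5 × 980.7 / 1000 = 4.9035
GRR = 0.491 × 4.9035 = 2.40762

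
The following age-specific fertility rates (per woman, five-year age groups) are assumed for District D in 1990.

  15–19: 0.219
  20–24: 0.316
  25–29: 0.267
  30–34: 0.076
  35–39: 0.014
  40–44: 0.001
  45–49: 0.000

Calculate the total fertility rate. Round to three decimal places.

Sum of ASFRs = 0.219 + 0.316 + 0.267 + 0.076 + 0.014 + 0.001 + 0.000 = 0.893
TFR = 5 × 0.893 = 4.465

4.465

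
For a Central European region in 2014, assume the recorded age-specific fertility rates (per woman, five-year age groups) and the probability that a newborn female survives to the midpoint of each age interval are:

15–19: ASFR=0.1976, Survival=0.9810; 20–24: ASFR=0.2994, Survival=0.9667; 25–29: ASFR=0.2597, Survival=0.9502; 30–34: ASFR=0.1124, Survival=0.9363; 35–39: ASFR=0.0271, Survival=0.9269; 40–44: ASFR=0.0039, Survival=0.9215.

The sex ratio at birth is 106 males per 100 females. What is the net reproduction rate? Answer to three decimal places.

2.097

Proportion female at birth = 100 / (100 + 106) = 0.48544.
Each age group contributes 5 × ASFR × survival:
  15–19: 5 × 0.1976 × 0.9810 = 0.96923
  20–24: 5 × 0.2994 × 0.9667 = 1.44715
  25–29: 5 × 0.2597 × 0.9502 = 1.23383
  30–34: 5 × 0.1124 × 0.9363 = 0.52620
  35–39: 5 × 0.0271 × 0.9269 = 0.12559
  40–44: 5 × 0.0039 × 0.9215 = 0.01797
Sum = 4.31997
NRR = 0.48544 × 4.31997 = 2.09709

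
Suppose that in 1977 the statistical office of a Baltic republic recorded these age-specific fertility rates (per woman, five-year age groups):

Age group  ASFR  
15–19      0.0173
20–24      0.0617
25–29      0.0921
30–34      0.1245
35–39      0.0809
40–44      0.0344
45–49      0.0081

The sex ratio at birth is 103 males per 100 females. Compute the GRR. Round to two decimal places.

Proportion female at birth = 100 / (100 + 103) = 0.49261.
Sum of ASFRs = 0.0173 + 0.0617 + 0.0921 + 0.1245 + 0.0809 + 0.0344 + 0.0081 = 0.4190
TFR = 5 × 0.4190 = 2.095
GRR = 0.49261 × 2.095 = 1.03202

1.03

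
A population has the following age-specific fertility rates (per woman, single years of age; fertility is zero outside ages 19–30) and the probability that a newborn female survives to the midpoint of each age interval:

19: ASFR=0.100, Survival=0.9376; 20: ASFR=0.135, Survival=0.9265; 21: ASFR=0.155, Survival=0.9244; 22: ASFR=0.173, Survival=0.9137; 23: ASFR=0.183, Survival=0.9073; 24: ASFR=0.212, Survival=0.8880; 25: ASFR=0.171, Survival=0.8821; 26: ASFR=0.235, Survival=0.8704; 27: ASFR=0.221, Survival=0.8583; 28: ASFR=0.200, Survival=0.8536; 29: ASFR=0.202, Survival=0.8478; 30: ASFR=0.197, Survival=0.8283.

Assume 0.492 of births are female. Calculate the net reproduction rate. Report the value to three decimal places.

0.947

Proportion female at birth = 0.492.
Survival-weighted fertility by age (1·fₓ·Sₓ):
  19: 1 × 0.100 × 0.9376 = 0.09376
  20: 1 × 0.135 × 0.9265 = 0.12508
  21: 1 × 0.155 × 0.9244 = 0.14328
  22: 1 × 0.173 × 0.9137 = 0.15807
  23: 1 × 0.183 × 0.9073 = 0.16604
  24: 1 × 0.212 × 0.8880 = 0.18826
  25: 1 × 0.171 × 0.8821 = 0.15084
  26: 1 × 0.235 × 0.8704 = 0.20454
  27: 1 × 0.221 × 0.8583 = 0.18968
  28: 1 × 0.200 × 0.8536 = 0.17072
  29: 1 × 0.202 × 0.8478 = 0.17126
  30: 1 × 0.197 × 0.8283 = 0.16318
Sum = 1.92471
NRR = 0.492 × 1.92471 = 0.94696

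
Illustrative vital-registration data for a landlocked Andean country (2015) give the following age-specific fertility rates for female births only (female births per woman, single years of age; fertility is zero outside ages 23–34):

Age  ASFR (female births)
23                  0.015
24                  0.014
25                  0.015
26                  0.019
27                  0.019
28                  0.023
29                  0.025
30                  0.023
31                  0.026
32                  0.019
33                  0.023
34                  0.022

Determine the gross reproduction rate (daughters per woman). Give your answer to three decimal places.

0.243

Sum of female ASFRs = 0.015 + 0.014 + 0.015 + 0.019 + 0.019 + 0.023 + 0.025 + 0.023 + 0.026 + 0.019 + 0.023 + 0.022 = 0.243
GRR = 0.243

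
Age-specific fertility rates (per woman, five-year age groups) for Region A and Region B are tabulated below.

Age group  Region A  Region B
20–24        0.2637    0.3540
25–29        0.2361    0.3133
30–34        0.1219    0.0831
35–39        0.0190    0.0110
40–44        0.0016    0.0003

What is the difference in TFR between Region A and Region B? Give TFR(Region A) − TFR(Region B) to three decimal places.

-0.597

Region A:
  Sum of ASFRs = 0.2637 + 0.2361 + 0.1219 + 0.0190 + 0.0016 = 0.6423
  TFR = 5 × 0.6423 = 3.2115
Region B:
  Sum of ASFRs = 0.3540 + 0.3133 + 0.0831 + 0.0110 + 0.0003 = 0.7617
  TFR = 5 × 0.7617 = 3.8085
Difference = 3.2115 − 3.8085 = -0.597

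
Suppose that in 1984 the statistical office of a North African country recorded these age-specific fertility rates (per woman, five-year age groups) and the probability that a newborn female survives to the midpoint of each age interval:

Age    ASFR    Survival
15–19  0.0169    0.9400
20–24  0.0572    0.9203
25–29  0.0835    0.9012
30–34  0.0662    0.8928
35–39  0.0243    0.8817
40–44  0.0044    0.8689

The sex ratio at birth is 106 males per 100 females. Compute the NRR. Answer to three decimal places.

Proportion female at birth = 100 / (100 + 106) = 0.48544.
Each age group contributes 5 × ASFR × survival:
  15–19: 5 × 0.0169 × 0.9400 = 0.07943
  20–24: 5 × 0.0572 × 0.9203 = 0.26321
  25–29: 5 × 0.0835 × 0.9012 = 0.37625
  30–34: 5 × 0.0662 × 0.8928 = 0.29552
  35–39: 5 × 0.0243 × 0.8817 = 0.10713
  40–44: 5 × 0.0044 × 0.8689 = 0.01912
Sum = 1.14066
NRR = 0.48544 × 1.14066 = 0.55372

0.554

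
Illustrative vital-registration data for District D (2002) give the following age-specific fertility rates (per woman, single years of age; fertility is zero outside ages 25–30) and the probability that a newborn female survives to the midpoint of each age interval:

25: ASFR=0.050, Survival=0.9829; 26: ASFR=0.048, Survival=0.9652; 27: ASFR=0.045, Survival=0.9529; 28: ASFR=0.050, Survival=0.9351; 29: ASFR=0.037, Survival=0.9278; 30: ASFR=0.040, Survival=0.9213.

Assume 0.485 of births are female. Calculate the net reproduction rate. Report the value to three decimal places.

0.124

Proportion female at birth = 0.485.
Weighting each age-specific rate by interval width and survival:
  25: 1 × 0.050 × 0.9829 = 0.04915
  26: 1 × 0.048 × 0.9652 = 0.04633
  27: 1 × 0.045 × 0.9529 = 0.04288
  28: 1 × 0.050 × 0.9351 = 0.04676
  29: 1 × 0.037 × 0.9278 = 0.03433
  30: 1 × 0.040 × 0.9213 = 0.03685
Sum = 0.25630
NRR = 0.485 × 0.25630 = 0.12431
With NRR below 1 the population is below replacement fertility.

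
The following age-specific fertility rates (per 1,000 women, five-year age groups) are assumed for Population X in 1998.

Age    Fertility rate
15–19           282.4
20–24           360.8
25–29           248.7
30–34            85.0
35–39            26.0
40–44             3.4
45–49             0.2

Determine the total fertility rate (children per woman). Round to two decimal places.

Sum of ASFRs = 282.4 + 360.8 + 248.7 + 85.0 + 26.0 + 3.4 + 0.2 = 1006.5
TFR = 5 × 1006.5 / 1000 = 5.0325

5.03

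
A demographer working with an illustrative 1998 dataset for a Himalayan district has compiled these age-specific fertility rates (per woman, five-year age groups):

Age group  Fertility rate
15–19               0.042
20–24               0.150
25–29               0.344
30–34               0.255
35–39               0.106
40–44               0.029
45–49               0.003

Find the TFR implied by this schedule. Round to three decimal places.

Sum of ASFRs = 0.042 + 0.150 + 0.344 + 0.255 + 0.106 + 0.029 + 0.003 = 0.929
TFR = 5 × 0.929 = 4.645

4.645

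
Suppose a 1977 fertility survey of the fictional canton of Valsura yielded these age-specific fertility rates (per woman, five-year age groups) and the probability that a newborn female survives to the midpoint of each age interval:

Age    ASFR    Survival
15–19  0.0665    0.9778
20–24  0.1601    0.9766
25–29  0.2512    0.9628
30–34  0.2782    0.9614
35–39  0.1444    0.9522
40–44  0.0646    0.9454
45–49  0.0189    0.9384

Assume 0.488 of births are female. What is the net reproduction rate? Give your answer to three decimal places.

2.311

Proportion female at birth = 0.488.
Each age group contributes 5 × ASFR × survival:
  15–19: 5 × 0.0665 × 0.9778 = 0.32512
  20–24: 5 × 0.1601 × 0.9766 = 0.78177
  25–29: 5 × 0.2512 × 0.9628 = 1.20928
  30–34: 5 × 0.2782 × 0.9614 = 1.33731
  35–39: 5 × 0.1444 × 0.9522 = 0.68749
  40–44: 5 × 0.0646 × 0.9454 = 0.30536
  45–49: 5 × 0.0189 × 0.9384 = 0.08868
Sum = 4.73501
NRR = 0.488 × 4.73501 = 2.31068
With NRR above 1 the population is above replacement fertility.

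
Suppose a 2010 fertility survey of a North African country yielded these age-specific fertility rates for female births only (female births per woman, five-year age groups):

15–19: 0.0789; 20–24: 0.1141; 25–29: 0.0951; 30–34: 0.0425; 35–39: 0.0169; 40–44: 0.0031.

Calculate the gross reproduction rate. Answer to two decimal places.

Sum of female ASFRs = 0.0789 + 0.1141 + 0.0951 + 0.0425 + 0.0169 + 0.0031 = 0.3506
GRR = 5 × 0.3506 = 1.753

1.75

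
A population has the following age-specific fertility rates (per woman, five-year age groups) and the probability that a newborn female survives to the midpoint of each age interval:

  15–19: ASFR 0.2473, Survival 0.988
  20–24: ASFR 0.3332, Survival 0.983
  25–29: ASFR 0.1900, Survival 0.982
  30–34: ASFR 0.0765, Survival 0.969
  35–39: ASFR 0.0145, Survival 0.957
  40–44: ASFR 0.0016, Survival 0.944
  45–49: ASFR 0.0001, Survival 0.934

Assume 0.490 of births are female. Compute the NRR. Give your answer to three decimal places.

2.078

Proportion female at birth = 0.490.
Per-age-group product (5 × ASFR × survival probability):
  15–19: 5 × 0.2473 × 0.988 = 1.22166
  20–24: 5 × 0.3332 × 0.983 = 1.63768
  25–29: 5 × 0.1900 × 0.982 = 0.93290
  30–34: 5 × 0.0765 × 0.969 = 0.37064
  35–39: 5 × 0.0145 × 0.957 = 0.06938
  40–44: 5 × 0.0016 × 0.944 = 0.00755
  45–49: 5 × 0.0001 × 0.934 = 0.00047
Sum = 4.24028
NRR = 0.490 × 4.24028 = 2.07774
With NRR above 1 the population is above replacement fertility.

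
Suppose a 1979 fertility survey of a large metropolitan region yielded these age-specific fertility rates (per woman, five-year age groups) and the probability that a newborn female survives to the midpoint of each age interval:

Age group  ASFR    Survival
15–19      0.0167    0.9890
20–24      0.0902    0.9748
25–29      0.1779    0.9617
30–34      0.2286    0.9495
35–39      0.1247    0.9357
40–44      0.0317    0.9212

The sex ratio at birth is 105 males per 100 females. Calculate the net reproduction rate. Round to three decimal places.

1.557

Proportion female at birth = 100 / (100 + 105) = 0.48780.
Weighting each age-specific rate by interval width and survival:
  15–19: 5 × 0.0167 × 0.9890 = 0.08258
  20–24: 5 × 0.0902 × 0.9748 = 0.43963
  25–29: 5 × 0.1779 × 0.9617 = 0.85543
  30–34: 5 × 0.2286 × 0.9495 = 1.08528
  35–39: 5 × 0.1247 × 0.9357 = 0.58341
  40–44: 5 × 0.0317 × 0.9212 = 0.14601
Sum = 3.19234
NRR = 0.48780 × 3.19234 = 1.55722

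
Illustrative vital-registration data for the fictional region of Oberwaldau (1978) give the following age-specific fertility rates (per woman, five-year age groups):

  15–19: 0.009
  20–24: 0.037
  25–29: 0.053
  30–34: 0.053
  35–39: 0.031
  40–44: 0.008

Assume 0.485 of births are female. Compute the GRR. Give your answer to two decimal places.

0.46

Proportion female at birth = 0.485.
Sum of ASFRs = 0.009 + 0.037 + 0.053 + 0.053 + 0.031 + 0.008 = 0.191
TFR = 5 × 0.191 = 0.955
GRR = 0.485 × 0.955 = 0.46318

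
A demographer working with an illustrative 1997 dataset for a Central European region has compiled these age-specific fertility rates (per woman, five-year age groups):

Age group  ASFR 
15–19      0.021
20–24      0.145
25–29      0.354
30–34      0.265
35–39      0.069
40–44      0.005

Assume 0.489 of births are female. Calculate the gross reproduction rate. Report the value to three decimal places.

2.100

Proportion female at birth = 0.489.
Sum of ASFRs = 0.021 + 0.145 + 0.354 + 0.265 + 0.069 + 0.005 = 0.859
TFR = 5 × 0.859 = 4.295
GRR = 0.489 × 4.295 = 2.10026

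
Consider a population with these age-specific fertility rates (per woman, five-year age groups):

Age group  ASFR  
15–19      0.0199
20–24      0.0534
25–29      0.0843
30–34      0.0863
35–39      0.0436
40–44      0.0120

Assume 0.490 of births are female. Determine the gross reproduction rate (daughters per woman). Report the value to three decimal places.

0.734

Proportion female at birth = 0.490.
Sum of ASFRs = 0.0199 + 0.0534 + 0.0843 + 0.0863 + 0.0436 + 0.0120 = 0.2995
TFR = 5 × 0.2995 = 1.4975
GRR = 0.490 × 1.4975 = 0.73378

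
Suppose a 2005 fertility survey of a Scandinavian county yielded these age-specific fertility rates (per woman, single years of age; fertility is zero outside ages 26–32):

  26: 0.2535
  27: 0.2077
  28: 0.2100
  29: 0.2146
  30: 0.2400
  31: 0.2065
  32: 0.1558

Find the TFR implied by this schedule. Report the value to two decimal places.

1.49

Sum of ASFRs = 0.2535 + 0.2077 + 0.2100 + 0.2146 + 0.2400 + 0.2065 + 0.1558 = 1.4881
TFR = 1.4881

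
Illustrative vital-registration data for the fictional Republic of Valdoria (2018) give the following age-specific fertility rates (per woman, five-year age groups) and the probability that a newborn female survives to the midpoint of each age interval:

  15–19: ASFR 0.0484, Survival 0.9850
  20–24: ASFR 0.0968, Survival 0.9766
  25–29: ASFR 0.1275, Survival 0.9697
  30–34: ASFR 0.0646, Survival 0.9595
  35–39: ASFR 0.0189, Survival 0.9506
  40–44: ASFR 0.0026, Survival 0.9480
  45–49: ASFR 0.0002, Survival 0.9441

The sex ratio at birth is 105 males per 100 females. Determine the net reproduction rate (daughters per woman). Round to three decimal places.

0.850

Proportion female at birth = 100 / (100 + 105) = 0.48780.
Each age group contributes 5 × ASFR × survival:
  15–19: 5 × 0.0484 × 0.9850 = 0.23837
  20–24: 5 × 0.0968 × 0.9766 = 0.47267
  25–29: 5 × 0.1275 × 0.9697 = 0.61818
  30–34: 5 × 0.0646 × 0.9595 = 0.30992
  35–39: 5 × 0.0189 × 0.9506 = 0.08983
  40–44: 5 × 0.0026 × 0.9480 = 0.01232
  45–49: 5 × 0.0002 × 0.9441 = 0.00094
Sum = 1.74223
NRR = 0.48780 × 1.74223 = 0.84986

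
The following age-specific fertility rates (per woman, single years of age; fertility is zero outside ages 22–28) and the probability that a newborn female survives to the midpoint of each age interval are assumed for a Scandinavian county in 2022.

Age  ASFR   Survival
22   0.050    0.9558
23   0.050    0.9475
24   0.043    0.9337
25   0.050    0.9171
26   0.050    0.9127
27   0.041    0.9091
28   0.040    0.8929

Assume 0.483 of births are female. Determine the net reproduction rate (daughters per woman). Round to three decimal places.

Proportion female at birth = 0.483.
Each age group contributes 1 × ASFR × survival:
  22: 1 × 0.050 × 0.9558 = 0.04779
  23: 1 × 0.050 × 0.9475 = 0.04738
  24: 1 × 0.043 × 0.9337 = 0.04015
  25: 1 × 0.050 × 0.9171 = 0.04586
  26: 1 × 0.050 × 0.9127 = 0.04564
  27: 1 × 0.041 × 0.9091 = 0.03727
  28: 1 × 0.040 × 0.8929 = 0.03572
Sum = 0.29981
NRR = 0.483 × 0.29981 = 0.14481

0.145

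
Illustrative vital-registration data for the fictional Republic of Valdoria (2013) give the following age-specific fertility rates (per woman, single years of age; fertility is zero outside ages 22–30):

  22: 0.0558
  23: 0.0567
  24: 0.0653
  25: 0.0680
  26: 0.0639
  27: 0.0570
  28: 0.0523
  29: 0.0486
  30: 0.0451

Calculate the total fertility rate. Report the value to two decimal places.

Sum of ASFRs = 0.0558 + 0.0567 + 0.0653 + 0.0680 + 0.0639 + 0.0570 + 0.0523 + 0.0486 + 0.0451 = 0.5127
TFR = 0.5127

0.51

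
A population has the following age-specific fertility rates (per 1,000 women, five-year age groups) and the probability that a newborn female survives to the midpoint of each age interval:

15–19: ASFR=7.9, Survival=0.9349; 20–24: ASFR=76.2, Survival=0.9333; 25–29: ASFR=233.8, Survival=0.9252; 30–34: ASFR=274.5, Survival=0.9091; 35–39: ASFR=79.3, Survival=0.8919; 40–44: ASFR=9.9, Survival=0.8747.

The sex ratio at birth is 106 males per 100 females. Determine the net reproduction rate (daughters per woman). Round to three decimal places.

1.514

Proportion female at birth = 100 / (100 + 106) = 0.48544.
Per-age-group product (5 × ASFR × survival probability):
  15–19: 5 × 7.9/1000 × 0.9349 = 0.03693
  20–24: 5 × 76.2/1000 × 0.9333 = 0.35559
  25–29: 5 × 233.8/1000 × 0.9252 = 1.08156
  30–34: 5 × 274.5/1000 × 0.9091 = 1.24774
  35–39: 5 × 79.3/1000 × 0.8919 = 0.35364
  40–44: 5 × 9.9/1000 × 0.8747 = 0.04330
Sum = 3.11876
NRR = 0.48544 × 3.11876 = 1.51397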